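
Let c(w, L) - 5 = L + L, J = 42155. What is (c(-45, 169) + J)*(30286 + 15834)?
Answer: 1960007760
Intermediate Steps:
c(w, L) = 5 + 2*L (c(w, L) = 5 + (L + L) = 5 + 2*L)
(c(-45, 169) + J)*(30286 + 15834) = ((5 + 2*169) + 42155)*(30286 + 15834) = ((5 + 338) + 42155)*46120 = (343 + 42155)*46120 = 42498*46120 = 1960007760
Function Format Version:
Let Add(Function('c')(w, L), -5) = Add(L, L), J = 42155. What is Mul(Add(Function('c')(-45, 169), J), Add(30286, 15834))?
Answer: 1960007760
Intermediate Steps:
Function('c')(w, L) = Add(5, Mul(2, L)) (Function('c')(w, L) = Add(5, Add(L, L)) = Add(5, Mul(2, L)))
Mul(Add(Function('c')(-45, 169), J), Add(30286, 15834)) = Mul(Add(Add(5, Mul(2, 169)), 42155), Add(30286, 15834)) = Mul(Add(Add(5, 338), 42155), 46120) = Mul(Add(343, 42155), 46120) = Mul(42498, 46120) = 1960007760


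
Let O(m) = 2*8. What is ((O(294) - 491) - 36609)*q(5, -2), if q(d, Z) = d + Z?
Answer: -111252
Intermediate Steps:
O(m) = 16
q(d, Z) = Z + d
((O(294) - 491) - 36609)*q(5, -2) = ((16 - 491) - 36609)*(-2 + 5) = (-475 - 36609)*3 = -37084*3 = -111252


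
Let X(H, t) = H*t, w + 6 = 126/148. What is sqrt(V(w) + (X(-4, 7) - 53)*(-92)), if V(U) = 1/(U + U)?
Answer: 5*sqrt(43269027)/381 ≈ 86.324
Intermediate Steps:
w = -381/74 (w = -6 + 126/148 = -6 + 126*(1/148) = -6 + 63/74 = -381/74 ≈ -5.1487)
V(U) = 1/(2*U)
sqrt(V(w) + (X(-4, 7) - 53)*(-92)) = sqrt(1/(2*(-381/74)) + (-4*7 - 53)*(-92)) = sqrt((1/2)*(-74/381) + (-28 - 53)*(-92)) = sqrt(-37/381 - 81*(-92)) = sqrt(-37/381 + 7452) = sqrt(2839175/381) = 5*sqrt(43269027)/381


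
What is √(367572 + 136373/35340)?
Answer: √114767806086255/17670 ≈ 606.28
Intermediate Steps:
√(367572 + 136373/35340) = √(12990130853/35340) = √114767806086255/17670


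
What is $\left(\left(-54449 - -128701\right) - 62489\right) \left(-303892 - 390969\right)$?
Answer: $-8173649943$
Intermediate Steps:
$\left(\left(-54449 - -128701\right) - 62489\right) \left(-303892 - 390969\right) = \left(\left(-54449 + 128701\right) - 62489\right) \left(-694861\right) = \left(74252 - 62489\right) \left(-694861\right) = 11763 \left(-694861\right) = -8173649943$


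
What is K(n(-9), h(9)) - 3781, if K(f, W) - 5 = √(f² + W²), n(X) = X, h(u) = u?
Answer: -3776 + 9*√2 ≈ -3763.3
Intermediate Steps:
K(f, W) = 5 + √(W² + f²) (K(f, W) = 5 + √(f² + W²) = 5 + √(W² + f²))
K(n(-9), h(9)) - 3781 = (5 + √(9² + (-9)²)) - 3781 = (5 + √(81 + 81)) - 3781 = (5 + √162) - 3781 = (5 + 9*√2) - 3781 = -3776 + 9*√2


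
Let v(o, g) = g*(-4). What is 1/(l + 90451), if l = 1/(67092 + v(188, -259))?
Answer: 68128/6162245729 ≈ 1.1056e-5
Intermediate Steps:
v(o, g) = -4*g
l = 1/68128 (l = 1/(67092 - 4*(-259)) = 1/(67092 + 1036) = 1/68128 ≈ 1.4678e-5)
1/(l + 90451) = 1/(1/68128 + 90451) = 1/(6162245729/68128) = 68128/6162245729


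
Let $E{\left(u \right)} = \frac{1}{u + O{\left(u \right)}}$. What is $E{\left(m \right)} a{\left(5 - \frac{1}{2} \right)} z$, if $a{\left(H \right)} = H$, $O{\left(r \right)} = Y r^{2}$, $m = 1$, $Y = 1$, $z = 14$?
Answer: $\frac{63}{2} \approx 31.5$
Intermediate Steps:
$O{\left(r \right)} = r^{2}$ ($O{\left(r \right)} = 1 r^{2} = r^{2}$)
$E{\left(u \right)} = \frac{1}{u + u^{2}}$
$E{\left(m \right)} a{\left(5 - \frac{1}{2} \right)} z = \frac{1}{1 \left(1 + 1\right)} \left(5 - \frac{1}{2}\right) 14 = 1 \cdot \frac{1}{2} \left(5 - \frac{1}{2}\right) 14 = \frac{1}{2} \cdot \frac{9}{2} \cdot 14 = \frac{9}{4} \cdot 14 = \frac{63}{2}$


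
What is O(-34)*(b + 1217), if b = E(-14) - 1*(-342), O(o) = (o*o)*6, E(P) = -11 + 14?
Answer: 10834032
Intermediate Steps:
E(P) = 3
O(o) = 6*o² (O(o) = o²*6 = 6*o²)
b = 345 (b = 3 - 1*(-342) = 3 + 342 = 345)
O(-34)*(b + 1217) = (6*(-34)²)*(345 + 1217) = (6*1156)*1562 = 6936*1562 = 10834032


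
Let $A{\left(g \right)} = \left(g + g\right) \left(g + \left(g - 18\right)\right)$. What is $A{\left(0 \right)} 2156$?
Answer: $0$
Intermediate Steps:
$A{\left(g \right)} = 2 g \left(-18 + 2 g\right)$ ($A{\left(g \right)} = 2 g \left(g + \left(g - 18\right)\right) = 2 g \left(g + \left(-18 + g\right)\right) = 2 g \left(-18 + 2 g\right)$)
$A{\left(0 \right)} 2156 = 4 \cdot 0 \left(-9 + 0\right) 2156 = 4 \cdot 0 \left(-9\right) 2156 = 0 \cdot 2156 = 0$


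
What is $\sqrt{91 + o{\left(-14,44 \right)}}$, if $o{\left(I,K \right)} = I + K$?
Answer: $11$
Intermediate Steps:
$\sqrt{91 + o{\left(-14,44 \right)}} = \sqrt{91 + \left(-14 + 44\right)} = \sqrt{91 + 30} = \sqrt{121} = 11$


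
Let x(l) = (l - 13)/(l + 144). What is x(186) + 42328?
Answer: 13968413/330 ≈ 42329.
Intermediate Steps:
x(l) = (-13 + l)/(144 + l)
x(186) + 42328 = (-13 + 186)/(144 + 186) + 42328 = 173/330 + 42328 = 13968413/330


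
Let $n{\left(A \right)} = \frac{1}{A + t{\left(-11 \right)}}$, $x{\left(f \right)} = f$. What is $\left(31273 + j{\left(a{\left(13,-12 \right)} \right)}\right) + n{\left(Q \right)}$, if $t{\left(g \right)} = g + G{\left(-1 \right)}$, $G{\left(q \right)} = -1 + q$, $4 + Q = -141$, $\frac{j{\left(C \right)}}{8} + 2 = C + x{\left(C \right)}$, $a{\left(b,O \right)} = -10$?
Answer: $\frac{4913325}{158} \approx 31097.0$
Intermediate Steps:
$j{\left(C \right)} = -16 + 16 C$ ($j{\left(C \right)} = -16 + 8 \left(C + C\right) = -16 + 8 \cdot 2 C = -16 + 16 C$)
$Q = -145$ ($Q = -4 - 141 = -145$)
$t{\left(g \right)} = -2 + g$ ($t{\left(g \right)} = g - 2 = -2 + g$)
$n{\left(A \right)} = \frac{1}{-13 + A}$ ($n{\left(A \right)} = \frac{1}{A - 13} = \frac{1}{-13 + A}$)
$\left(31273 + j{\left(a{\left(13,-12 \right)} \right)}\right) + n{\left(Q \right)} = \left(31273 + \left(-16 + 16 \left(-10\right)\right)\right) + \frac{1}{-13 - 145} = \left(31273 - 176\right) + \frac{1}{-158} = \left(31273 - 176\right) - \frac{1}{158} = 31097 - \frac{1}{158} = \frac{4913325}{158}$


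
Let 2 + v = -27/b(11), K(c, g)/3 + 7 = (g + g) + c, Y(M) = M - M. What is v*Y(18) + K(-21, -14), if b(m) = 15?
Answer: -168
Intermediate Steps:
Y(M) = 0
K(c, g) = -21 + 3*c + 6*g (K(c, g) = -21 + 3*((g + g) + c) = -21 + 3*(2*g + c) = -21 + 3*(c + 2*g) = -21 + (3*c + 6*g) = -21 + 3*c + 6*g)
v = -19/5 (v = -2 - 27/15 = -2 - 27*1/15 = -2 - 9/5 = -19/5 ≈ -3.8000)
v*Y(18) + K(-21, -14) = -19/5*0 + (-21 + 3*(-21) + 6*(-14)) = 0 + (-21 - 63 - 84) = 0 - 168 = -168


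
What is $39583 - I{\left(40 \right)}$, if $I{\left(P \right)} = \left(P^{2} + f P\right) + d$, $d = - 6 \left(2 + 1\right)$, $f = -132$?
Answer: $43281$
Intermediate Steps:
$d = -18$ ($d = \left(-6\right) 3 = -18$)
$I{\left(P \right)} = -18 + P^{2} - 132 P$ ($I{\left(P \right)} = \left(P^{2} - 132 P\right) - 18 = -18 + P^{2} - 132 P$)
$39583 - I{\left(40 \right)} = 39583 - \left(-18 + 40^{2} - 5280\right) = 39583 - \left(-18 + 1600 - 5280\right) = 39583 - -3698 = 39583 + 3698 = 43281$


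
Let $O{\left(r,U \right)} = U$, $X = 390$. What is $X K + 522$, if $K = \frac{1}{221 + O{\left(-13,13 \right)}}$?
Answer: $\frac{1571}{3} \approx 523.67$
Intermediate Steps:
$K = \frac{1}{234}$ ($K = \frac{1}{221 + 13} = \frac{1}{234} \approx 0.0042735$)
$X K + 522 = 390 \cdot \frac{1}{234} + 522 = \frac{5}{3} + 522 = \frac{1571}{3}$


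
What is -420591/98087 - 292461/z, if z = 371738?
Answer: -185036279265/36462665206 ≈ -5.0747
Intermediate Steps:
-420591/98087 - 292461/z = -420591/98087 - 292461/371738 = -185036279265/36462665206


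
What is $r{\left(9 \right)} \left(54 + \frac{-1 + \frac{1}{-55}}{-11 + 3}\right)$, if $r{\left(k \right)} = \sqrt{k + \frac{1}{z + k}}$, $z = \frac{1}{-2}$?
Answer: $\frac{2977 \sqrt{2635}}{935} \approx 163.44$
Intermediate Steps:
$z = - \frac{1}{2} \approx -0.5$
$r{\left(k \right)} = \sqrt{k + \frac{1}{- \frac{1}{2} + k}}$
$r{\left(9 \right)} \left(54 + \frac{-1 + \frac{1}{-55}}{-11 + 3}\right) = \sqrt{\frac{2 + 9 \left(-1 + 2 \cdot 9\right)}{-1 + 2 \cdot 9}} \left(54 + \frac{-1 + \frac{1}{-55}}{-11 + 3}\right) = \sqrt{\frac{2 + 9 \left(-1 + 18\right)}{-1 + 18}} \left(54 + \frac{-1 - \frac{1}{55}}{-8}\right) = \sqrt{\frac{2 + 9 \cdot 17}{17}} \left(54 - - \frac{7}{55}\right) = \sqrt{\frac{2 + 153}{17}} \left(54 + \frac{7}{55}\right) = \sqrt{\frac{1}{17} \cdot 155} \cdot \frac{2977}{55} = \sqrt{\frac{155}{17}} \cdot \frac{2977}{55} = \frac{\sqrt{2635}}{17} \cdot \frac{2977}{55} = \frac{2977 \sqrt{2635}}{935}$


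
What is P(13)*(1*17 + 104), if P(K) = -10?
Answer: -1210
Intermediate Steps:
P(13)*(1*17 + 104) = -10*(1*17 + 104) = -10*(17 + 104) = -10*121 = -1210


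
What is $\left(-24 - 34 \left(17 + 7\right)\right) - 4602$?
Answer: $-5442$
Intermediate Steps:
$\left(-24 - 34 \left(17 + 7\right)\right) - 4602 = \left(-24 - 816\right) - 4602 = -840 - 4602 = -5442$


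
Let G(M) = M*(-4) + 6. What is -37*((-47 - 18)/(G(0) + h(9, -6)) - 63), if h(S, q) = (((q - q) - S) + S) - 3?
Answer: 9398/3 ≈ 3132.7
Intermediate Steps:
h(S, q) = -3 (h(S, q) = ((0 - S) + S) - 3 = (-S + S) - 3 = 0 - 3 = -3)
G(M) = 6 - 4*M (G(M) = -4*M + 6 = 6 - 4*M)
-37*((-47 - 18)/(G(0) + h(9, -6)) - 63) = -37*((-47 - 18)/((6 - 4*0) - 3) - 63) = -37*(-65/((6 + 0) - 3) - 63) = -37*(-65/(6 - 3) - 63) = -37*(-65/3 - 63) = -37*(-254/3) = 9398/3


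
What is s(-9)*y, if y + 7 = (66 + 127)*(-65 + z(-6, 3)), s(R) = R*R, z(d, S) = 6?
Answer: -922914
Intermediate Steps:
s(R) = R²
y = -11394 (y = -7 + (66 + 127)*(-65 + 6) = -7 + 193*(-59) = -7 - 11387 = -11394)
s(-9)*y = (-9)²*(-11394) = 81*(-11394) = -922914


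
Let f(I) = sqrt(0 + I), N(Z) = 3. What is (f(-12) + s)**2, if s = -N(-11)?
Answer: (3 - 2*I*sqrt(3))**2 ≈ -3.0 - 20.785*I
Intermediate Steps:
f(I) = sqrt(I)
s = -3 (s = -1*3 = -3)
(f(-12) + s)**2 = (sqrt(-12) - 3)**2 = (2*I*sqrt(3) - 3)**2 = (-3 + 2*I*sqrt(3))**2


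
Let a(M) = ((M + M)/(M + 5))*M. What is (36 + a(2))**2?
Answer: 67600/49 ≈ 1379.6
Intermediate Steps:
a(M) = 2*M**2/(5 + M) (a(M) = ((2*M)/(5 + M))*M = (2*M/(5 + M))*M = 2*M**2/(5 + M))
(36 + a(2))**2 = (36 + 2*2**2/(5 + 2))**2 = (36 + 2*4/7)**2 = (36 + 2*4*(1/7))**2 = (36 + 8/7)**2 = (260/7)**2 = 67600/49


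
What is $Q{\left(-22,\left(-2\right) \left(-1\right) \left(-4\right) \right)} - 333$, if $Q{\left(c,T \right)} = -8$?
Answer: $-341$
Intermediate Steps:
$Q{\left(-22,\left(-2\right) \left(-1\right) \left(-4\right) \right)} - 333 = -8 - 333 = -341$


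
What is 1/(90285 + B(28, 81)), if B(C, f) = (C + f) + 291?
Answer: 1/90685 ≈ 1.1027e-5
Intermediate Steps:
B(C, f) = 291 + C + f
1/(90285 + B(28, 81)) = 1/(90285 + (291 + 28 + 81)) = 1/(90285 + 400) = 1/90685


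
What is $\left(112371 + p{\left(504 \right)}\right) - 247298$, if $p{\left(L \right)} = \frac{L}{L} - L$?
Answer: $-135430$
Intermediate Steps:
$p{\left(L \right)} = 1 - L$
$\left(112371 + p{\left(504 \right)}\right) - 247298 = \left(112371 + \left(1 - 504\right)\right) - 247298 = \left(112371 - 503\right) - 247298 = 111868 - 247298 = -135430$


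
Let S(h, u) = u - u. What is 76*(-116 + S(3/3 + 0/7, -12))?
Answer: -8816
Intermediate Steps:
S(h, u) = 0
76*(-116 + S(3/3 + 0/7, -12)) = 76*(-116 + 0) = 76*(-116) = -8816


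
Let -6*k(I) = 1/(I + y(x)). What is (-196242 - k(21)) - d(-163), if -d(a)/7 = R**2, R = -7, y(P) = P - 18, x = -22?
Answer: -22332487/114 ≈ -1.9590e+5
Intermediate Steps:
y(P) = -18 + P
d(a) = -343 (d(a) = -7*(-7)**2 = -7*49 = -343)
k(I) = -1/(6*(-40 + I)) (k(I) = -1/(6*(I + (-18 - 22))) = -1/(6*(I - 40)) = -1/(6*(-40 + I)))
(-196242 - k(21)) - d(-163) = (-196242 - (-1)/(-240 + 6*21)) - 1*(-343) = (-196242 - (-1)/(-240 + 126)) + 343 = (-196242 - (-1)/(-114)) + 343 = (-196242 - (-1)*(-1)/114) + 343 = (-196242 - 1*1/114) + 343 = (-196242 - 1/114) + 343 = -22371589/114 + 343 = -22332487/114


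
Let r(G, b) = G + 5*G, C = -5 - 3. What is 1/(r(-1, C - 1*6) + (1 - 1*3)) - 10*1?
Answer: -81/8 ≈ -10.125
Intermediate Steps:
C = -8
r(G, b) = 6*G
1/(r(-1, C - 1*6) + (1 - 1*3)) - 10*1 = 1/(6*(-1) + (1 - 1*3)) - 10*1 = 1/(-6 + (1 - 3)) - 10 = 1/(-6 - 2) - 10 = 1/(-8) - 10 = -⅛ - 10 = -81/8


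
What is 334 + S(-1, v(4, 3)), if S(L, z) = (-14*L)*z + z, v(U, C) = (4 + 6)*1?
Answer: 484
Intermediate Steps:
v(U, C) = 10 (v(U, C) = 10*1 = 10)
S(L, z) = z - 14*L*z (S(L, z) = -14*L*z + z = z - 14*L*z)
334 + S(-1, v(4, 3)) = 334 + 10*(1 - 14*(-1)) = 334 + 10*(1 + 14) = 334 + 10*15 = 334 + 150 = 484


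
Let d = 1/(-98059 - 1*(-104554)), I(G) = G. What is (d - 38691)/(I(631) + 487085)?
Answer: -62824511/791928855 ≈ -0.079331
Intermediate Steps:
d = 1/6495 (d = 1/(-98059 + 104554) = 1/6495 ≈ 0.00015396)
(d - 38691)/(I(631) + 487085) = (1/6495 - 38691)/(631 + 487085) = -251298044/6495/487716 = -251298044/6495*1/487716 = -62824511/791928855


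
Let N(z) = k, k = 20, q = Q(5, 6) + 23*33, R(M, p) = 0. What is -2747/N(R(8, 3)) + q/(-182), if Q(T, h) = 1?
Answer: -257577/1820 ≈ -141.53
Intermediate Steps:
q = 760 (q = 1 + 23*33 = 1 + 759 = 760)
N(z) = 20
-2747/N(R(8, 3)) + q/(-182) = -2747/20 + 760/(-182) = -2747*1/20 + 760*(-1/182) = -2747/20 - 380/91 = -257577/1820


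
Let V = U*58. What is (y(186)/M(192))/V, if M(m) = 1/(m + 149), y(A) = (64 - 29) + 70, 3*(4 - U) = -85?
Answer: 107415/5626 ≈ 19.093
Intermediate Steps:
U = 97/3 (U = 4 - ⅓*(-85) = 4 + 85/3 = 97/3 ≈ 32.333)
y(A) = 105 (y(A) = 35 + 70 = 105)
V = 5626/3 (V = (97/3)*58 = 5626/3 ≈ 1875.3)
M(m) = 1/(149 + m)
(y(186)/M(192))/V = (105/(1/(149 + 192)))/(5626/3) = (105/(1/341))*(3/5626) = (105*341)*(3/5626) = 35805*(3/5626) = 107415/5626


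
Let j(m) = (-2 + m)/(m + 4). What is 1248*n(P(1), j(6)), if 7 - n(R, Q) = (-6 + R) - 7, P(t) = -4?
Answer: 29952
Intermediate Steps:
j(m) = (-2 + m)/(4 + m)
n(R, Q) = 20 - R (n(R, Q) = 7 - ((-6 + R) - 7) = 7 - (-13 + R) = 7 + (13 - R) = 20 - R)
1248*n(P(1), j(6)) = 1248*(20 - 1*(-4)) = 1248*(20 + 4) = 1248*24 = 29952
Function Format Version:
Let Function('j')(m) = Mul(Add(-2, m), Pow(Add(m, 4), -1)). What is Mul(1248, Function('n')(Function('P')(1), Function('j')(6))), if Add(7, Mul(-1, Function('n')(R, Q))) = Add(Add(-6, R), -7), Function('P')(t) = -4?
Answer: 29952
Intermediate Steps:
Function('j')(m) = Mul(Pow(Add(4, m), -1), Add(-2, m)) (Function('j')(m) = Mul(Add(-2, m), Pow(Add(4, m), -1)) = Mul(Pow(Add(4, m), -1), Add(-2, m)))
Function('n')(R, Q) = Add(20, Mul(-1, R)) (Function('n')(R, Q) = Add(7, Mul(-1, Add(Add(-6, R), -7))) = Add(7, Mul(-1, Add(-13, R))) = Add(7, Add(13, Mul(-1, R))) = Add(20, Mul(-1, R)))
Mul(1248, Function('n')(Function('P')(1), Function('j')(6))) = Mul(1248, Add(20, Mul(-1, -4))) = Mul(1248, Add(20, 4)) = Mul(1248, 24) = 29952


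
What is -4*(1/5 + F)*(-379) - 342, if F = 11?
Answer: 83186/5 ≈ 16637.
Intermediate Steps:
-4*(1/5 + F)*(-379) - 342 = -4*(1/5 + 11)*(-379) - 342 = -4*(⅕ + 11)*(-379) - 342 = -4*56/5*(-379) - 342 = -224/5*(-379) - 342 = 84896/5 - 342 = 83186/5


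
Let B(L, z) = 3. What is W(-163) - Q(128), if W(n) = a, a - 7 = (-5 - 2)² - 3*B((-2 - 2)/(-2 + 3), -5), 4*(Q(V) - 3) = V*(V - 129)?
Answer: 76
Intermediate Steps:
Q(V) = 3 + V*(-129 + V)/4 (Q(V) = 3 + (V*(V - 129))/4 = 3 + (V*(-129 + V))/4 = 3 + V*(-129 + V)/4)
a = 47 (a = 7 + ((-5 - 2)² - 3*3) = 7 + ((-7)² - 9) = 7 + (49 - 9) = 7 + 40 = 47)
W(n) = 47
W(-163) - Q(128) = 47 - (3 - 129/4*128 + (¼)*128²) = 47 - (3 - 4128 + (¼)*16384) = 47 - (3 - 4128 + 4096) = 47 - 1*(-29) = 47 + 29 = 76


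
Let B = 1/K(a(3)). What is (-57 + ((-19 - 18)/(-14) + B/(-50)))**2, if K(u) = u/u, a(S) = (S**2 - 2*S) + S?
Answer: 90554256/30625 ≈ 2956.9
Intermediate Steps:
a(S) = S**2 - S
K(u) = 1
B = 1 (B = 1/1 = 1)
(-57 + ((-19 - 18)/(-14) + B/(-50)))**2 = (-57 + ((-19 - 18)/(-14) + 1/(-50)))**2 = (-57 + (-37*(-1/14) + 1*(-1/50)))**2 = (-57 + (37/14 - 1/50))**2 = (-57 + 459/175)**2 = (-9516/175)**2 = 90554256/30625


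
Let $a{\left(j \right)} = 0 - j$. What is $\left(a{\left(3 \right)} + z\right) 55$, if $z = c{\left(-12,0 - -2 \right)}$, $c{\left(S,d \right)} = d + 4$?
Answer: $165$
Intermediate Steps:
$a{\left(j \right)} = - j$
$c{\left(S,d \right)} = 4 + d$
$z = 6$ ($z = 4 + \left(0 - -2\right) = 4 + \left(0 + 2\right) = 4 + 2 = 6$)
$\left(a{\left(3 \right)} + z\right) 55 = \left(\left(-1\right) 3 + 6\right) 55 = \left(-3 + 6\right) 55 = 3 \cdot 55 = 165$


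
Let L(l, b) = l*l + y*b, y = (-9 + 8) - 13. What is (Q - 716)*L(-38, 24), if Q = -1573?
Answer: -2536212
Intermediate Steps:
y = -14 (y = -1 - 13 = -14)
L(l, b) = l**2 - 14*b (L(l, b) = l*l - 14*b = l**2 - 14*b)
(Q - 716)*L(-38, 24) = (-1573 - 716)*((-38)**2 - 14*24) = -2289*(1444 - 336) = -2289*1108 = -2536212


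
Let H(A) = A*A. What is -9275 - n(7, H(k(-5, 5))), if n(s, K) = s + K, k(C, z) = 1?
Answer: -9283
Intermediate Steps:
H(A) = A²
n(s, K) = K + s
-9275 - n(7, H(k(-5, 5))) = -9275 - (1² + 7) = -9275 - (1 + 7) = -9275 - 1*8 = -9275 - 8 = -9283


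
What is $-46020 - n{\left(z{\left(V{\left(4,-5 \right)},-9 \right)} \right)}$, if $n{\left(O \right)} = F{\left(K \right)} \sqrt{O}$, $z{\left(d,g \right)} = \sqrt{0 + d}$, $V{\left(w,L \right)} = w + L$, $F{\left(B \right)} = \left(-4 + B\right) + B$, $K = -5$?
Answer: $-46020 + 14 \sqrt[4]{-1} \approx -46010.0 + 9.8995 i$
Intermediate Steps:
$F{\left(B \right)} = -4 + 2 B$
$V{\left(w,L \right)} = L + w$
$z{\left(d,g \right)} = \sqrt{d}$
$n{\left(O \right)} = - 14 \sqrt{O}$ ($n{\left(O \right)} = \left(-4 + 2 \left(-5\right)\right) \sqrt{O} = \left(-4 - 10\right) \sqrt{O} = - 14 \sqrt{O}$)
$-46020 - n{\left(z{\left(V{\left(4,-5 \right)},-9 \right)} \right)} = -46020 - - 14 \sqrt{\sqrt{-5 + 4}} = -46020 - - 14 \sqrt{\sqrt{-1}} = -46020 - - 14 \sqrt{i} = -46020 + 14 \sqrt{i}$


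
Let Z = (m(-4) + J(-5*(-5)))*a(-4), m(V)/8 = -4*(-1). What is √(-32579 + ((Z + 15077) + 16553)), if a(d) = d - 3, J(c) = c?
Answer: 2*I*√337 ≈ 36.715*I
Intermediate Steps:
m(V) = 32 (m(V) = 8*(-4*(-1)) = 8*4 = 32)
a(d) = -3 + d
Z = -399 (Z = (32 - 5*(-5))*(-3 - 4) = (32 + 25)*(-7) = 57*(-7) = -399)
√(-32579 + ((Z + 15077) + 16553)) = √(-32579 + ((-399 + 15077) + 16553)) = √(-32579 + (14678 + 16553)) = √(-32579 + 31231) = √(-1348) = 2*I*√337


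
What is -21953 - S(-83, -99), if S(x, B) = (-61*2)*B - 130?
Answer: -33901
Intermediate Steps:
S(x, B) = -130 - 122*B (S(x, B) = -122*B - 130 = -130 - 122*B)
-21953 - S(-83, -99) = -21953 - (-130 - 122*(-99)) = -21953 - (-130 + 12078) = -21953 - 1*11948 = -21953 - 11948 = -33901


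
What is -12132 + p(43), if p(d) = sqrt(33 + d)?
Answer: -12132 + 2*sqrt(19) ≈ -12123.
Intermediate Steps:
-12132 + p(43) = -12132 + sqrt(33 + 43) = -12132 + sqrt(76) = -12132 + 2*sqrt(19)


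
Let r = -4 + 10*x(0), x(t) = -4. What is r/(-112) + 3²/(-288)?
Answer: 81/224 ≈ 0.36161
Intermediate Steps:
r = -44 (r = -4 + 10*(-4) = -4 - 40 = -44)
r/(-112) + 3²/(-288) = -44/(-112) + 3²/(-288) = -44*(-1/112) + 9*(-1/288) = 11/28 - 1/32 = 81/224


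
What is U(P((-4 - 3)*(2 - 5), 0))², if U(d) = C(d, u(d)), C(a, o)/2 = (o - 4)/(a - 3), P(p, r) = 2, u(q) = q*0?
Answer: 64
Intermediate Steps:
u(q) = 0
C(a, o) = 2*(-4 + o)/(-3 + a) (C(a, o) = 2*((o - 4)/(a - 3)) = 2*((-4 + o)/(-3 + a)) = 2*(-4 + o)/(-3 + a))
U(d) = -8/(-3 + d) (U(d) = 2*(-4 + 0)/(-3 + d) = 2*(-4)/(-3 + d) = -8/(-3 + d))
U(P((-4 - 3)*(2 - 5), 0))² = (-8/(-3 + 2))² = (-8/(-1))² = (-8*(-1))² = 8² = 64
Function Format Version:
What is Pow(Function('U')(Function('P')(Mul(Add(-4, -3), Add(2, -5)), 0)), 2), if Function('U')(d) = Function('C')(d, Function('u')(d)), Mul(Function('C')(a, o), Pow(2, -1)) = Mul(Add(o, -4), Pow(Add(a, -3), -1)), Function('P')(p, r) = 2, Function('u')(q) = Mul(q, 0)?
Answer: 64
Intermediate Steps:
Function('u')(q) = 0
Function('C')(a, o) = Mul(2, Pow(Add(-3, a), -1), Add(-4, o)) (Function('C')(a, o) = Mul(2, Mul(Add(o, -4), Pow(Add(a, -3), -1))) = Mul(2, Mul(Add(-4, o), Pow(Add(-3, a), -1))) = Mul(2, Mul(Pow(Add(-3, a), -1), Add(-4, o))) = Mul(2, Pow(Add(-3, a), -1), Add(-4, o)))
Function('U')(d) = Mul(-8, Pow(Add(-3, d), -1)) (Function('U')(d) = Mul(2, Pow(Add(-3, d), -1), Add(-4, 0)) = Mul(2, Pow(Add(-3, d), -1), -4) = Mul(-8, Pow(Add(-3, d), -1)))
Pow(Function('U')(Function('P')(Mul(Add(-4, -3), Add(2, -5)), 0)), 2) = Pow(Mul(-8, Pow(Add(-3, 2), -1)), 2) = Pow(Mul(-8, Pow(-1, -1)), 2) = Pow(Mul(-8, -1), 2) = Pow(8, 2) = 64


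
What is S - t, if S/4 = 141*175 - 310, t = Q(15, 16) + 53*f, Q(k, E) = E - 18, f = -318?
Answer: 114316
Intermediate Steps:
Q(k, E) = -18 + E
t = -16856 (t = (-18 + 16) + 53*(-318) = -2 - 16854 = -16856)
S = 97460 (S = 4*(141*175 - 310) = 4*(24675 - 310) = 4*24365 = 97460)
S - t = 97460 - 1*(-16856) = 97460 + 16856 = 114316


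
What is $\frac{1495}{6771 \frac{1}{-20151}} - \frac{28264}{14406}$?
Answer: $- \frac{72363809669}{16257171} \approx -4451.2$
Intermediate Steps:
$\frac{1495}{6771 \frac{1}{-20151}} - \frac{28264}{14406} = \frac{1495}{6771 \left(- \frac{1}{20151}\right)} - \frac{14132}{7203} = \frac{1495}{- \frac{2257}{6717}} - \frac{14132}{7203} = 1495 \left(- \frac{6717}{2257}\right) - \frac{14132}{7203} = - \frac{10041915}{2257} - \frac{14132}{7203} = - \frac{72363809669}{16257171}$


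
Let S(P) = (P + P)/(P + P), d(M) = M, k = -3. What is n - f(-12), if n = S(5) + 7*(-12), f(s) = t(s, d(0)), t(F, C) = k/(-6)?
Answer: -167/2 ≈ -83.500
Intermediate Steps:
t(F, C) = ½ (t(F, C) = -3/(-6) = -3*(-⅙) = ½)
S(P) = 1 (S(P) = (2*P)/((2*P)) = (2*P)*(1/(2*P)) = 1)
f(s) = ½
n = -83 (n = 1 + 7*(-12) = 1 - 84 = -83)
n - f(-12) = -83 - 1*½ = -83 - ½ = -167/2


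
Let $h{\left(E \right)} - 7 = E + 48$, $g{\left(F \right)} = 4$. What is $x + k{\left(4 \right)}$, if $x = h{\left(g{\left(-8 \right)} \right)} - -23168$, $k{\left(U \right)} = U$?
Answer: $23231$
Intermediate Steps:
$h{\left(E \right)} = 55 + E$ ($h{\left(E \right)} = 7 + \left(E + 48\right) = 7 + \left(48 + E\right) = 55 + E$)
$x = 23227$ ($x = \left(55 + 4\right) - -23168 = 59 + 23168 = 23227$)
$x + k{\left(4 \right)} = 23227 + 4 = 23231$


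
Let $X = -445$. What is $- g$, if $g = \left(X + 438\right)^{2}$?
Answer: $-49$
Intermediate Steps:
$g = 49$ ($g = \left(-445 + 438\right)^{2} = \left(-7\right)^{2} = 49$)
$- g = \left(-1\right) 49 = -49$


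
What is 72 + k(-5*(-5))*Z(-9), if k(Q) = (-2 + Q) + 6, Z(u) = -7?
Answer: -131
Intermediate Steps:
k(Q) = 4 + Q
72 + k(-5*(-5))*Z(-9) = 72 + (4 - 5*(-5))*(-7) = 72 + (4 + 25)*(-7) = 72 + 29*(-7) = 72 - 203 = -131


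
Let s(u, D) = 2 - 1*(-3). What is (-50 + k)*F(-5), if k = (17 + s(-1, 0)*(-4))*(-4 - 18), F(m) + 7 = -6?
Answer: -208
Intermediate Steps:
s(u, D) = 5 (s(u, D) = 2 + 3 = 5)
F(m) = -13 (F(m) = -7 - 6 = -13)
k = 66 (k = (17 + 5*(-4))*(-4 - 18) = (17 - 20)*(-22) = -3*(-22) = 66)
(-50 + k)*F(-5) = (-50 + 66)*(-13) = 16*(-13) = -208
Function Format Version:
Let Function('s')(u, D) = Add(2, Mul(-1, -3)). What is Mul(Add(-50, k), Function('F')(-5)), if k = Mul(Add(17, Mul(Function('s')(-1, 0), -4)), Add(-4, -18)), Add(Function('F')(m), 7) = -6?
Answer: -208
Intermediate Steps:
Function('s')(u, D) = 5 (Function('s')(u, D) = Add(2, 3) = 5)
Function('F')(m) = -13 (Function('F')(m) = Add(-7, -6) = -13)
k = 66 (k = Mul(Add(17, Mul(5, -4)), Add(-4, -18)) = Mul(Add(17, -20), -22) = Mul(-3, -22) = 66)
Mul(Add(-50, k), Function('F')(-5)) = Mul(Add(-50, 66), -13) = Mul(16, -13) = -208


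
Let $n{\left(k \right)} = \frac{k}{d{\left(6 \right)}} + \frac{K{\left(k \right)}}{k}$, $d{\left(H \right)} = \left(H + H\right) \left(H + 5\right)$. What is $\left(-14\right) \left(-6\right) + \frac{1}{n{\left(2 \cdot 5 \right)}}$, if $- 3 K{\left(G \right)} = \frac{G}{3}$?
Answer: $\frac{390}{7} \approx 55.714$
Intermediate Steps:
$K{\left(G \right)} = - \frac{G}{9}$ ($K{\left(G \right)} = - \frac{G \frac{1}{3}}{3} = - \frac{\frac{1}{3} G}{3} = - \frac{G}{9}$)
$d{\left(H \right)} = 2 H \left(5 + H\right)$
$n{\left(k \right)} = - \frac{1}{9} + \frac{k}{132}$ ($n{\left(k \right)} = \frac{k}{2 \cdot 6 \left(5 + 6\right)} + \frac{\left(- \frac{1}{9}\right) k}{k} = \frac{k}{2 \cdot 6 \cdot 11} - \frac{1}{9} = \frac{k}{132} - \frac{1}{9} = - \frac{1}{9} + \frac{k}{132}$)
$\left(-14\right) \left(-6\right) + \frac{1}{n{\left(2 \cdot 5 \right)}} = \left(-14\right) \left(-6\right) + \frac{1}{- \frac{1}{9} + \frac{2 \cdot 5}{132}} = 84 + \frac{1}{- \frac{1}{9} + \frac{1}{132} \cdot 10} = 84 + \frac{1}{- \frac{1}{9} + \frac{5}{66}} = 84 + \frac{1}{- \frac{7}{198}} = 84 - \frac{198}{7} = \frac{390}{7}$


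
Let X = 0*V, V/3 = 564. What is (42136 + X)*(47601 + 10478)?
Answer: 2447216744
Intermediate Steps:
V = 1692 (V = 3*564 = 1692)
X = 0 (X = 0*1692 = 0)
(42136 + X)*(47601 + 10478) = (42136 + 0)*(47601 + 10478) = 42136*58079 = 2447216744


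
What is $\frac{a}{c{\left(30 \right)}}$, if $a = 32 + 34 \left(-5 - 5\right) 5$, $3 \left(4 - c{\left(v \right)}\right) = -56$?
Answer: $- \frac{1251}{17} \approx -73.588$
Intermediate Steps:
$c{\left(v \right)} = \frac{68}{3}$ ($c{\left(v \right)} = 4 - - \frac{56}{3} = 4 + \frac{56}{3} = \frac{68}{3}$)
$a = -1668$ ($a = 32 + 34 \left(\left(-10\right) 5\right) = 32 + 34 \left(-50\right) = 32 - 1700 = -1668$)
$\frac{a}{c{\left(30 \right)}} = - \frac{1668}{\frac{68}{3}} = \left(-1668\right) \frac{3}{68} = - \frac{1251}{17}$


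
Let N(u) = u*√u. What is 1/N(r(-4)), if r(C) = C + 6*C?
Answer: I*√7/392 ≈ 0.0067494*I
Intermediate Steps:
r(C) = 7*C
N(u) = u^(3/2)
1/N(r(-4)) = 1/((7*(-4))^(3/2)) = 1/((-28)^(3/2)) = 1/(-56*I*√7) = I*√7/392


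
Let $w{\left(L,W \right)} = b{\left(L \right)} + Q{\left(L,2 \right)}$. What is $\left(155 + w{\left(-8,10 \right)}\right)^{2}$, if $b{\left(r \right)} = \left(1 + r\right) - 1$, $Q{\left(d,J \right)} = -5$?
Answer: $20164$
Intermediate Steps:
$b{\left(r \right)} = r$ ($b{\left(r \right)} = \left(1 + r\right) - 1 = r$)
$w{\left(L,W \right)} = -5 + L$ ($w{\left(L,W \right)} = L - 5 = -5 + L$)
$\left(155 + w{\left(-8,10 \right)}\right)^{2} = \left(155 - 13\right)^{2} = 142^{2} = 20164$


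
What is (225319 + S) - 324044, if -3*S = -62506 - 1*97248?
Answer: -136421/3 ≈ -45474.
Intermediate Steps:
S = 159754/3 (S = -(-62506 - 1*97248)/3 = -(-62506 - 97248)/3 = -1/3*(-159754) = 159754/3 ≈ 53251.)
(225319 + S) - 324044 = (225319 + 159754/3) - 324044 = 835711/3 - 324044 = -136421/3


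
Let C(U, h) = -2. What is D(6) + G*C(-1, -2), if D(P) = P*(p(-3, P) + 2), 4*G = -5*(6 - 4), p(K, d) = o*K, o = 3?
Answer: -37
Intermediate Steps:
p(K, d) = 3*K
G = -5/2 (G = (-5*(6 - 4))/4 = (-5*2)/4 = (¼)*(-10) = -5/2 ≈ -2.5000)
D(P) = -7*P (D(P) = P*(3*(-3) + 2) = P*(-9 + 2) = P*(-7) = -7*P)
D(6) + G*C(-1, -2) = -7*6 - 5/2*(-2) = -42 + 5 = -37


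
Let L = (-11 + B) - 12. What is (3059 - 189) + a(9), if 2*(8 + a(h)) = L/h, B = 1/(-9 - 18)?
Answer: 695155/243 ≈ 2860.7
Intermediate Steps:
B = -1/27 (B = 1/(-27) = -1/27 ≈ -0.037037)
L = -622/27 (L = (-11 - 1/27) - 12 = -298/27 - 12 = -622/27 ≈ -23.037)
a(h) = -8 - 311/(27*h) (a(h) = -8 + (-622/(27*h))/2 = -8 - 311/(27*h))
(3059 - 189) + a(9) = (3059 - 189) + (-8 - 311/27/9) = 2870 + (-8 - 311/27*⅑) = 2870 + (-8 - 311/243) = 2870 - 2255/243 = 695155/243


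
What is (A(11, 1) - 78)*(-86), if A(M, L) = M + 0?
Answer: 5762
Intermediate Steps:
A(M, L) = M
(A(11, 1) - 78)*(-86) = (11 - 78)*(-86) = -67*(-86) = 5762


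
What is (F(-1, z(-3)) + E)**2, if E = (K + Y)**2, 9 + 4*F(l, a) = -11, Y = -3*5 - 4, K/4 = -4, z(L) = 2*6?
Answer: 1488400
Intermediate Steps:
z(L) = 12
K = -16 (K = 4*(-4) = -16)
Y = -19 (Y = -15 - 4 = -19)
F(l, a) = -5 (F(l, a) = -9/4 + (1/4)*(-11) = -9/4 - 11/4 = -5)
E = 1225 (E = (-16 - 19)**2 = (-35)**2 = 1225)
(F(-1, z(-3)) + E)**2 = (-5 + 1225)**2 = 1220**2 = 1488400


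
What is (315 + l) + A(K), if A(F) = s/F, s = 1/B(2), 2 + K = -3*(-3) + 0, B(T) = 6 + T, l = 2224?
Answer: 142185/56 ≈ 2539.0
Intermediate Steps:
K = 7 (K = -2 + (-3*(-3) + 0) = -2 + (9 + 0) = -2 + 9 = 7)
s = 1/8 (s = 1/(6 + 2) = 1/8 ≈ 0.12500)
A(F) = 1/(8*F)
(315 + l) + A(K) = (315 + 2224) + (1/8)/7 = 2539 + (1/8)*(1/7) = 2539 + 1/56 = 142185/56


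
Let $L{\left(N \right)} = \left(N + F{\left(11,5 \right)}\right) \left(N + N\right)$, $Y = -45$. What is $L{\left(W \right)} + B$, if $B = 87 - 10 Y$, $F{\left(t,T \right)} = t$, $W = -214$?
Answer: $87421$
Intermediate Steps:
$L{\left(N \right)} = 2 N \left(11 + N\right)$ ($L{\left(N \right)} = \left(N + 11\right) \left(N + N\right) = \left(11 + N\right) 2 N = 2 N \left(11 + N\right)$)
$B = 537$ ($B = 87 - -450 = 87 + 450 = 537$)
$L{\left(W \right)} + B = 2 \left(-214\right) \left(11 - 214\right) + 537 = 2 \left(-214\right) \left(-203\right) + 537 = 86884 + 537 = 87421$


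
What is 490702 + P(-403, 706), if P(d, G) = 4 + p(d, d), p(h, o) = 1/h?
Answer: 197754517/403 ≈ 4.9071e+5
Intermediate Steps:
P(d, G) = 4 + 1/d
490702 + P(-403, 706) = 490702 + (4 + 1/(-403)) = 490702 + (4 - 1/403) = 490702 + 1611/403 = 197754517/403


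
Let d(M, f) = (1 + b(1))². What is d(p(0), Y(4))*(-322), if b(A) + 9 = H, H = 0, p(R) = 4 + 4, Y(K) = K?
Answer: -20608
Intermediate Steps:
p(R) = 8
b(A) = -9 (b(A) = -9 + 0 = -9)
d(M, f) = 64 (d(M, f) = (1 - 9)² = (-8)² = 64)
d(p(0), Y(4))*(-322) = 64*(-322) = -20608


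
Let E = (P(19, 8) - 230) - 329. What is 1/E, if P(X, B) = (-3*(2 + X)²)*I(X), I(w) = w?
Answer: -1/25696 ≈ -3.8917e-5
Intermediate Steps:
P(X, B) = -3*X*(2 + X)² (P(X, B) = (-3*(2 + X)²)*X = -3*X*(2 + X)²)
E = -25696 (E = (-3*19*(2 + 19)² - 230) - 329 = (-3*19*21² - 230) - 329 = (-3*19*441 - 230) - 329 = (-25137 - 230) - 329 = -25367 - 329 = -25696)
1/E = 1/(-25696) = -1/25696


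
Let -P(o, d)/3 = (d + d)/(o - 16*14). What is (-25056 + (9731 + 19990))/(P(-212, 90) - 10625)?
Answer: -101697/231598 ≈ -0.43911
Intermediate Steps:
P(o, d) = -6*d/(-224 + o) (P(o, d) = -3*(d + d)/(o - 16*14) = -3*2*d/(o - 224) = -3*2*d/(-224 + o) = -6*d/(-224 + o))
(-25056 + (9731 + 19990))/(P(-212, 90) - 10625) = (-25056 + (9731 + 19990))/(-6*90/(-224 - 212) - 10625) = (-25056 + 29721)/(-6*90/(-436) - 10625) = 4665/(-6*90*(-1/436) - 10625) = 4665/(135/109 - 10625) = 4665/(-1157990/109) = 4665*(-109/1157990) = -101697/231598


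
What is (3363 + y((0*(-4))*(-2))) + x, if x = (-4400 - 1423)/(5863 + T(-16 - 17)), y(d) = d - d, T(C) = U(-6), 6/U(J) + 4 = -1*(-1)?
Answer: 19704720/5861 ≈ 3362.0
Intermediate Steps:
U(J) = -2 (U(J) = 6/(-4 - 1*(-1)) = 6/(-4 + 1) = 6/(-3) = 6*(-⅓) = -2)
T(C) = -2
y(d) = 0
x = -5823/5861 (x = (-4400 - 1423)/(5863 - 2) = -5823/5861 ≈ -0.99352)
(3363 + y((0*(-4))*(-2))) + x = (3363 + 0) - 5823/5861 = 3363 - 5823/5861 = 19704720/5861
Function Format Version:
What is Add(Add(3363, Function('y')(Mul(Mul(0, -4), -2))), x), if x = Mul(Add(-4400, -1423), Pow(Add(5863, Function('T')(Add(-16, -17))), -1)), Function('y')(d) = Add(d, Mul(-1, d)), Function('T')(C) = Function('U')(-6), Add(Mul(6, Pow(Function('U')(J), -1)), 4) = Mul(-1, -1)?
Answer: Rational(19704720, 5861) ≈ 3362.0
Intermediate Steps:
Function('U')(J) = -2 (Function('U')(J) = Mul(6, Pow(Add(-4, Mul(-1, -1)), -1)) = Mul(6, Pow(Add(-4, 1), -1)) = Mul(6, Pow(-3, -1)) = Mul(6, Rational(-1, 3)) = -2)
Function('T')(C) = -2
Function('y')(d) = 0
x = Rational(-5823, 5861) (x = Mul(Add(-4400, -1423), Pow(Add(5863, -2), -1)) = Mul(-5823, Pow(5861, -1)) = Mul(-5823, Rational(1, 5861)) = Rational(-5823, 5861) ≈ -0.99352)
Add(Add(3363, Function('y')(Mul(Mul(0, -4), -2))), x) = Add(Add(3363, 0), Rational(-5823, 5861)) = Add(3363, Rational(-5823, 5861)) = Rational(19704720, 5861)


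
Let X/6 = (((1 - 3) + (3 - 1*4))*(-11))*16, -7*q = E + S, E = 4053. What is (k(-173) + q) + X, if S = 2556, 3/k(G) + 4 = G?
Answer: 918446/413 ≈ 2223.8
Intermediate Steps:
k(G) = 3/(-4 + G)
q = -6609/7 (q = -(4053 + 2556)/7 = -⅐*6609 = -6609/7 ≈ -944.14)
X = 3168 (X = 6*((((1 - 3) + (3 - 1*4))*(-11))*16) = 6*(((-2 + (3 - 4))*(-11))*16) = 6*(((-2 - 1)*(-11))*16) = 6*(-3*(-11)*16) = 6*(33*16) = 6*528 = 3168)
(k(-173) + q) + X = (3/(-4 - 173) - 6609/7) + 3168 = (3/(-177) - 6609/7) + 3168 = (3*(-1/177) - 6609/7) + 3168 = (-1/59 - 6609/7) + 3168 = -389938/413 + 3168 = 918446/413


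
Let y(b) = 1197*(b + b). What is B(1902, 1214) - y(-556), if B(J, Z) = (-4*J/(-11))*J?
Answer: 29112120/11 ≈ 2.6466e+6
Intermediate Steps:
B(J, Z) = 4*J²/11 (B(J, Z) = (-4*J*(-1)/11)*J = (-(-4)*J/11)*J = (4*J/11)*J = 4*J²/11)
y(b) = 2394*b (y(b) = 1197*(2*b) = 2394*b)
B(1902, 1214) - y(-556) = (4/11)*1902² - 2394*(-556) = (4/11)*3617604 - 1*(-1331064) = 14470416/11 + 1331064 = 29112120/11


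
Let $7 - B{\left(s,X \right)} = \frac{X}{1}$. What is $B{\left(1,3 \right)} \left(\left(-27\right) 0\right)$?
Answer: $0$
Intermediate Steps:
$B{\left(s,X \right)} = 7 - X$ ($B{\left(s,X \right)} = 7 - \frac{X}{1} = 7 - X 1 = 7 - X$)
$B{\left(1,3 \right)} \left(\left(-27\right) 0\right) = \left(7 - 3\right) \left(\left(-27\right) 0\right) = \left(7 - 3\right) 0 = 4 \cdot 0 = 0$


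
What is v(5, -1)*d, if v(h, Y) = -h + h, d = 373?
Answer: 0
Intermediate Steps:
v(h, Y) = 0
v(5, -1)*d = 0*373 = 0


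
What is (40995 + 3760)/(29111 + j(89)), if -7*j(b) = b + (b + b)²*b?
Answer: -313285/2616188 ≈ -0.11975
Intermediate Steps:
j(b) = -4*b³/7 - b/7 (j(b) = -(b + (b + b)²*b)/7 = -(b + (2*b)²*b)/7 = -(b + (4*b²)*b)/7 = -(b + 4*b³)/7 = -4*b³/7 - b/7)
(40995 + 3760)/(29111 + j(89)) = (40995 + 3760)/(29111 - ⅐*89*(1 + 4*89²)) = 44755/(29111 - ⅐*89*(1 + 4*7921)) = 44755/(29111 - ⅐*89*(1 + 31684)) = 44755/(29111 - ⅐*89*31685) = 44755/(29111 - 2819965/7) = 44755/(-2616188/7) = 44755*(-7/2616188) = -313285/2616188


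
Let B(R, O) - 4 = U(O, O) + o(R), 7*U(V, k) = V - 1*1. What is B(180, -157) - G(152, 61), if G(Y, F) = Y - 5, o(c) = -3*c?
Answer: -4939/7 ≈ -705.57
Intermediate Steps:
U(V, k) = -⅐ + V/7 (U(V, k) = (V - 1*1)/7 = (V - 1)/7 = (-1 + V)/7 = -⅐ + V/7)
G(Y, F) = -5 + Y
B(R, O) = 27/7 - 3*R + O/7 (B(R, O) = 4 + ((-⅐ + O/7) - 3*R) = 4 + (-⅐ - 3*R + O/7) = 27/7 - 3*R + O/7)
B(180, -157) - G(152, 61) = (27/7 - 3*180 + (⅐)*(-157)) - (-5 + 152) = (27/7 - 540 - 157/7) - 1*147 = -3910/7 - 147 = -4939/7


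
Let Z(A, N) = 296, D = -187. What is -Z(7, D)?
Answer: -296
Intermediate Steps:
-Z(7, D) = -1*296 = -296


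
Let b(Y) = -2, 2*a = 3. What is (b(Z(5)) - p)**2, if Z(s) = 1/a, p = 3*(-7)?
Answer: 361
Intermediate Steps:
a = 3/2 (a = (1/2)*3 = 3/2 ≈ 1.5000)
p = -21
Z(s) = 2/3 (Z(s) = 1/(3/2) = 2/3)
(b(Z(5)) - p)**2 = (-2 - 1*(-21))**2 = (-2 + 21)**2 = 19**2 = 361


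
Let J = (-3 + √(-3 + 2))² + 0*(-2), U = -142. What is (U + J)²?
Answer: 17920 + 1608*I ≈ 17920.0 + 1608.0*I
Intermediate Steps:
J = (-3 + I)² (J = (-3 + √(-1))² + 0 = (-3 + I)² + 0 = (-3 + I)² ≈ 8.0 - 6.0*I)
(U + J)² = (-142 + (3 - I)²)²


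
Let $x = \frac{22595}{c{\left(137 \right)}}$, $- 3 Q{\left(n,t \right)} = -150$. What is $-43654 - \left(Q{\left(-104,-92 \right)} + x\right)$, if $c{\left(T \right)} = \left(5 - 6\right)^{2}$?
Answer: $-66299$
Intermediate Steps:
$c{\left(T \right)} = 1$ ($c{\left(T \right)} = \left(-1\right)^{2} = 1$)
$Q{\left(n,t \right)} = 50$ ($Q{\left(n,t \right)} = \left(- \frac{1}{3}\right) \left(-150\right) = 50$)
$x = 22595$ ($x = \frac{22595}{1} = 22595 \cdot 1 = 22595$)
$-43654 - \left(Q{\left(-104,-92 \right)} + x\right) = -43654 - \left(50 + 22595\right) = -43654 - 22645 = -66299$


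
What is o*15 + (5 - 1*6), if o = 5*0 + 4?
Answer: 59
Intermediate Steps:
o = 4 (o = 0 + 4 = 4)
o*15 + (5 - 1*6) = 4*15 + (5 - 1*6) = 60 + (5 - 6) = 60 - 1 = 59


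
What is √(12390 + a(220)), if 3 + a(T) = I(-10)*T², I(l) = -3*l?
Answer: √1464387 ≈ 1210.1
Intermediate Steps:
a(T) = -3 + 30*T² (a(T) = -3 + (-3*(-10))*T² = -3 + 30*T²)
√(12390 + a(220)) = √(12390 + (-3 + 30*220²)) = √(12390 + (-3 + 30*48400)) = √(12390 + (-3 + 1452000)) = √(12390 + 1451997) = √1464387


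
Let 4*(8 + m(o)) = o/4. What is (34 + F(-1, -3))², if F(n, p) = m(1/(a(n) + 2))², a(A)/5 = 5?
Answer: 334240335982081/34828517376 ≈ 9596.8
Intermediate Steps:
a(A) = 25 (a(A) = 5*5 = 25)
m(o) = -8 + o/16 (m(o) = -8 + (o/4)/4 = -8 + o/16)
F(n, p) = 11937025/186624 (F(n, p) = (-8 + 1/(16*(25 + 2)))² = (-8 + (1/16)/27)² = (-8 + (1/16)*(1/27))² = (-8 + 1/432)² = (-3455/432)² = 11937025/186624)
(34 + F(-1, -3))² = (34 + 11937025/186624)² = (18282241/186624)² = 334240335982081/34828517376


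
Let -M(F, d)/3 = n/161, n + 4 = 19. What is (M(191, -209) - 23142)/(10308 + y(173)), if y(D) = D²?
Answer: -3725907/6478157 ≈ -0.57515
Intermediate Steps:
n = 15 (n = -4 + 19 = 15)
M(F, d) = -45/161
(M(191, -209) - 23142)/(10308 + y(173)) = (-45/161 - 23142)/(10308 + 173²) = -3725907/(161*(10308 + 29929)) = -3725907/161/40237 = -3725907/161*1/40237 = -3725907/6478157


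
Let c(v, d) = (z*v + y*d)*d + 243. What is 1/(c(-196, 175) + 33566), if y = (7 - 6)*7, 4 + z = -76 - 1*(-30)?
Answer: 1/1963184 ≈ 5.0938e-7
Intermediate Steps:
z = -50 (z = -4 + (-76 - 1*(-30)) = -4 + (-76 + 30) = -4 - 46 = -50)
y = 7 (y = 1*7 = 7)
c(v, d) = 243 + d*(-50*v + 7*d) (c(v, d) = (-50*v + 7*d)*d + 243 = d*(-50*v + 7*d) + 243 = 243 + d*(-50*v + 7*d))
1/(c(-196, 175) + 33566) = 1/((243 + 7*175² - 50*175*(-196)) + 33566) = 1/((243 + 7*30625 + 1715000) + 33566) = 1/((243 + 214375 + 1715000) + 33566) = 1/(1929618 + 33566) = 1/1963184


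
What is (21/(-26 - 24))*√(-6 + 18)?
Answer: -21*√3/25 ≈ -1.4549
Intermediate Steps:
(21/(-26 - 24))*√(-6 + 18) = (21/(-50))*√12 = (21*(-1/50))*(2*√3) = -21*√3/25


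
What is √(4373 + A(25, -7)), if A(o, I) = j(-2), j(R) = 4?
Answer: √4377 ≈ 66.159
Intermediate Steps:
A(o, I) = 4
√(4373 + A(25, -7)) = √(4373 + 4) = √4377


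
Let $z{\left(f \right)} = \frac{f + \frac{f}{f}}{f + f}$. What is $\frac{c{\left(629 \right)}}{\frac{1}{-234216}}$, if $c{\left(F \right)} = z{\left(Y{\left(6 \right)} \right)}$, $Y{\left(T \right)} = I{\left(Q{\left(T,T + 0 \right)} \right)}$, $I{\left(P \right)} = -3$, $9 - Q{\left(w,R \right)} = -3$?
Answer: $-78072$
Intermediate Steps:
$Q{\left(w,R \right)} = 12$ ($Q{\left(w,R \right)} = 9 - -3 = 9 + 3 = 12$)
$Y{\left(T \right)} = -3$
$z{\left(f \right)} = \frac{1 + f}{2 f}$ ($z{\left(f \right)} = \frac{f + 1}{2 f} = \left(1 + f\right) \frac{1}{2 f} = \frac{1 + f}{2 f}$)
$c{\left(F \right)} = \frac{1}{3}$ ($c{\left(F \right)} = \frac{1 - 3}{2 \left(-3\right)} = \frac{1}{2} \left(- \frac{1}{3}\right) \left(-2\right) = \frac{1}{3}$)
$\frac{c{\left(629 \right)}}{\frac{1}{-234216}} = \frac{1}{3 \frac{1}{-234216}} = \frac{1}{3 \left(- \frac{1}{234216}\right)} = \frac{1}{3} \left(-234216\right) = -78072$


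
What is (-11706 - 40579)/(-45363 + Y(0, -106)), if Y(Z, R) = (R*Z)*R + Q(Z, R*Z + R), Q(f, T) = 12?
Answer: 52285/45351 ≈ 1.1529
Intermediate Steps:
Y(Z, R) = 12 + Z*R² (Y(Z, R) = (R*Z)*R + 12 = Z*R² + 12 = 12 + Z*R²)
(-11706 - 40579)/(-45363 + Y(0, -106)) = (-11706 - 40579)/(-45363 + (12 + 0*(-106)²)) = -52285/(-45363 + (12 + 0*11236)) = -52285/(-45363 + (12 + 0)) = -52285/(-45363 + 12) = -52285/(-45351) = -52285*(-1/45351) = 52285/45351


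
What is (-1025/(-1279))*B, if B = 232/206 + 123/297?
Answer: 16099675/13041963 ≈ 1.2345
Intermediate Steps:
B = 15707/10197 (B = 232*(1/206) + 123*(1/297) = 116/103 + 41/99 = 15707/10197 ≈ 1.5404)
(-1025/(-1279))*B = -1025/(-1279)*(15707/10197) = -1025*(-1/1279)*(15707/10197) = (1025/1279)*(15707/10197) = 16099675/13041963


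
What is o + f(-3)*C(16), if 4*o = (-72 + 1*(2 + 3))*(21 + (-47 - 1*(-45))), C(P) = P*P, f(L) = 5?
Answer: 3847/4 ≈ 961.75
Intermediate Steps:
C(P) = P**2
o = -1273/4 (o = ((-72 + 1*(2 + 3))*(21 + (-47 - 1*(-45))))/4 = ((-72 + 1*5)*(21 + (-47 + 45)))/4 = ((-72 + 5)*(21 - 2))/4 = (-67*19)/4 = (1/4)*(-1273) = -1273/4 ≈ -318.25)
o + f(-3)*C(16) = -1273/4 + 5*16**2 = -1273/4 + 5*256 = -1273/4 + 1280 = 3847/4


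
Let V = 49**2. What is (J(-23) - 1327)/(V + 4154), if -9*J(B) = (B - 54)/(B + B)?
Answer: -109891/542754 ≈ -0.20247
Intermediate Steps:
V = 2401
J(B) = -(-54 + B)/(18*B) (J(B) = -(B - 54)/(9*(B + B)) = -(-54 + B)/(9*(2*B)) = -(-54 + B)*1/(2*B)/9 = -(-54 + B)/(18*B))
(J(-23) - 1327)/(V + 4154) = ((1/18)*(54 - 1*(-23))/(-23) - 1327)/(2401 + 4154) = ((1/18)*(-1/23)*(54 + 23) - 1327)/6555 = ((1/18)*(-1/23)*77 - 1327)*(1/6555) = (-77/414 - 1327)*(1/6555) = -549455/414*1/6555 = -109891/542754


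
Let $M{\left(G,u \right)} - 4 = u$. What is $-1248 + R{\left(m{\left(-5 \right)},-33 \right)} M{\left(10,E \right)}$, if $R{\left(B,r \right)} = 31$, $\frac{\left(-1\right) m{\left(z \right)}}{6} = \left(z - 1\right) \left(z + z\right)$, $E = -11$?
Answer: $-1465$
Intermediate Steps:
$M{\left(G,u \right)} = 4 + u$
$m{\left(z \right)} = - 12 z \left(-1 + z\right)$ ($m{\left(z \right)} = - 6 \left(z - 1\right) \left(z + z\right) = - 6 \left(-1 + z\right) 2 z = - 6 \cdot 2 z \left(-1 + z\right) = - 12 z \left(-1 + z\right)$)
$-1248 + R{\left(m{\left(-5 \right)},-33 \right)} M{\left(10,E \right)} = -1248 + 31 \left(4 - 11\right) = -1248 + 31 \left(-7\right) = -1248 - 217 = -1465$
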